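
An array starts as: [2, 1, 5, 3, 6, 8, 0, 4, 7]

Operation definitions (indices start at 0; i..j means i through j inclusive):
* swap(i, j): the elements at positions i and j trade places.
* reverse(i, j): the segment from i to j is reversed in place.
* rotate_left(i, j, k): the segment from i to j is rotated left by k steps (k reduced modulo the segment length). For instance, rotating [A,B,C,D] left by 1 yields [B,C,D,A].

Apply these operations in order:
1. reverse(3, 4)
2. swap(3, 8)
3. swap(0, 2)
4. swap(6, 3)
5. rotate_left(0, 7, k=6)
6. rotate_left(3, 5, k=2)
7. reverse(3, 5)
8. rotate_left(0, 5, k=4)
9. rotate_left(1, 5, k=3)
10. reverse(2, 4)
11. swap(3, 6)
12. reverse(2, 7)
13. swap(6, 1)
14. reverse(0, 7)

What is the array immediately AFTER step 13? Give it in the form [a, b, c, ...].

After 1 (reverse(3, 4)): [2, 1, 5, 6, 3, 8, 0, 4, 7]
After 2 (swap(3, 8)): [2, 1, 5, 7, 3, 8, 0, 4, 6]
After 3 (swap(0, 2)): [5, 1, 2, 7, 3, 8, 0, 4, 6]
After 4 (swap(6, 3)): [5, 1, 2, 0, 3, 8, 7, 4, 6]
After 5 (rotate_left(0, 7, k=6)): [7, 4, 5, 1, 2, 0, 3, 8, 6]
After 6 (rotate_left(3, 5, k=2)): [7, 4, 5, 0, 1, 2, 3, 8, 6]
After 7 (reverse(3, 5)): [7, 4, 5, 2, 1, 0, 3, 8, 6]
After 8 (rotate_left(0, 5, k=4)): [1, 0, 7, 4, 5, 2, 3, 8, 6]
After 9 (rotate_left(1, 5, k=3)): [1, 5, 2, 0, 7, 4, 3, 8, 6]
After 10 (reverse(2, 4)): [1, 5, 7, 0, 2, 4, 3, 8, 6]
After 11 (swap(3, 6)): [1, 5, 7, 3, 2, 4, 0, 8, 6]
After 12 (reverse(2, 7)): [1, 5, 8, 0, 4, 2, 3, 7, 6]
After 13 (swap(6, 1)): [1, 3, 8, 0, 4, 2, 5, 7, 6]

Answer: [1, 3, 8, 0, 4, 2, 5, 7, 6]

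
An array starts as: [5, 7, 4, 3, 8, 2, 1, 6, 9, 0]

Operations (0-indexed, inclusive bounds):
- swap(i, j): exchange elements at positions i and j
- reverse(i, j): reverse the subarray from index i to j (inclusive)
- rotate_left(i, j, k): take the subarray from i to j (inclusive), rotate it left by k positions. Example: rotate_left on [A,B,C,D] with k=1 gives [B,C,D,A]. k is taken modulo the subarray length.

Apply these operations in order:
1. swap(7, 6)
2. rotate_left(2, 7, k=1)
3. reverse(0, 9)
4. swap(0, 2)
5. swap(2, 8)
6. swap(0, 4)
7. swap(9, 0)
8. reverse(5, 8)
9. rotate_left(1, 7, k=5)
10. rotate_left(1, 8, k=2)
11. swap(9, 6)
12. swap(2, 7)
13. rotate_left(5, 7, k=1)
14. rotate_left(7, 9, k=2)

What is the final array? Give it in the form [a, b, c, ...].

After 1 (swap(7, 6)): [5, 7, 4, 3, 8, 2, 6, 1, 9, 0]
After 2 (rotate_left(2, 7, k=1)): [5, 7, 3, 8, 2, 6, 1, 4, 9, 0]
After 3 (reverse(0, 9)): [0, 9, 4, 1, 6, 2, 8, 3, 7, 5]
After 4 (swap(0, 2)): [4, 9, 0, 1, 6, 2, 8, 3, 7, 5]
After 5 (swap(2, 8)): [4, 9, 7, 1, 6, 2, 8, 3, 0, 5]
After 6 (swap(0, 4)): [6, 9, 7, 1, 4, 2, 8, 3, 0, 5]
After 7 (swap(9, 0)): [5, 9, 7, 1, 4, 2, 8, 3, 0, 6]
After 8 (reverse(5, 8)): [5, 9, 7, 1, 4, 0, 3, 8, 2, 6]
After 9 (rotate_left(1, 7, k=5)): [5, 3, 8, 9, 7, 1, 4, 0, 2, 6]
After 10 (rotate_left(1, 8, k=2)): [5, 9, 7, 1, 4, 0, 2, 3, 8, 6]
After 11 (swap(9, 6)): [5, 9, 7, 1, 4, 0, 6, 3, 8, 2]
After 12 (swap(2, 7)): [5, 9, 3, 1, 4, 0, 6, 7, 8, 2]
After 13 (rotate_left(5, 7, k=1)): [5, 9, 3, 1, 4, 6, 7, 0, 8, 2]
After 14 (rotate_left(7, 9, k=2)): [5, 9, 3, 1, 4, 6, 7, 2, 0, 8]

Answer: [5, 9, 3, 1, 4, 6, 7, 2, 0, 8]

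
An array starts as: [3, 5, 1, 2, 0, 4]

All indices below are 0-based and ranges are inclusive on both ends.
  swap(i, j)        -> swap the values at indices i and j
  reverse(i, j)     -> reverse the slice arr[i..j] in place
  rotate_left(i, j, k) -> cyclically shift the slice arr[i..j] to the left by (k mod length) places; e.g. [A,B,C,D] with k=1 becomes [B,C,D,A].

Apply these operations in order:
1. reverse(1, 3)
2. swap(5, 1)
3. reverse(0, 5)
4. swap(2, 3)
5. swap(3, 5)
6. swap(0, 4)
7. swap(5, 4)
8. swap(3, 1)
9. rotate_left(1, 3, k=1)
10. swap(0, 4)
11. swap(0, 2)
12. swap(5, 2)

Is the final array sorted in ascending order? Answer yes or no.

Answer: yes

Derivation:
After 1 (reverse(1, 3)): [3, 2, 1, 5, 0, 4]
After 2 (swap(5, 1)): [3, 4, 1, 5, 0, 2]
After 3 (reverse(0, 5)): [2, 0, 5, 1, 4, 3]
After 4 (swap(2, 3)): [2, 0, 1, 5, 4, 3]
After 5 (swap(3, 5)): [2, 0, 1, 3, 4, 5]
After 6 (swap(0, 4)): [4, 0, 1, 3, 2, 5]
After 7 (swap(5, 4)): [4, 0, 1, 3, 5, 2]
After 8 (swap(3, 1)): [4, 3, 1, 0, 5, 2]
After 9 (rotate_left(1, 3, k=1)): [4, 1, 0, 3, 5, 2]
After 10 (swap(0, 4)): [5, 1, 0, 3, 4, 2]
After 11 (swap(0, 2)): [0, 1, 5, 3, 4, 2]
After 12 (swap(5, 2)): [0, 1, 2, 3, 4, 5]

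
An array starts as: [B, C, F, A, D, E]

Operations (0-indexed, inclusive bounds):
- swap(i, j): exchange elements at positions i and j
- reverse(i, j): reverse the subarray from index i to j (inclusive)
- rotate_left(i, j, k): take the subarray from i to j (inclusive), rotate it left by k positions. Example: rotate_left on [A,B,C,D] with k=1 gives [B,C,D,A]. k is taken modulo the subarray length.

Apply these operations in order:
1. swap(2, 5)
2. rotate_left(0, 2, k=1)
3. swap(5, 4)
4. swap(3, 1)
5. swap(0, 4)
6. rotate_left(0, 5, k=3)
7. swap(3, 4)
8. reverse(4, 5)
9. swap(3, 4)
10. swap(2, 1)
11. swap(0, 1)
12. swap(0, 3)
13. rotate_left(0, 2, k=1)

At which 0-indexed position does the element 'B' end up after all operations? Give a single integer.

Answer: 2

Derivation:
After 1 (swap(2, 5)): [B, C, E, A, D, F]
After 2 (rotate_left(0, 2, k=1)): [C, E, B, A, D, F]
After 3 (swap(5, 4)): [C, E, B, A, F, D]
After 4 (swap(3, 1)): [C, A, B, E, F, D]
After 5 (swap(0, 4)): [F, A, B, E, C, D]
After 6 (rotate_left(0, 5, k=3)): [E, C, D, F, A, B]
After 7 (swap(3, 4)): [E, C, D, A, F, B]
After 8 (reverse(4, 5)): [E, C, D, A, B, F]
After 9 (swap(3, 4)): [E, C, D, B, A, F]
After 10 (swap(2, 1)): [E, D, C, B, A, F]
After 11 (swap(0, 1)): [D, E, C, B, A, F]
After 12 (swap(0, 3)): [B, E, C, D, A, F]
After 13 (rotate_left(0, 2, k=1)): [E, C, B, D, A, F]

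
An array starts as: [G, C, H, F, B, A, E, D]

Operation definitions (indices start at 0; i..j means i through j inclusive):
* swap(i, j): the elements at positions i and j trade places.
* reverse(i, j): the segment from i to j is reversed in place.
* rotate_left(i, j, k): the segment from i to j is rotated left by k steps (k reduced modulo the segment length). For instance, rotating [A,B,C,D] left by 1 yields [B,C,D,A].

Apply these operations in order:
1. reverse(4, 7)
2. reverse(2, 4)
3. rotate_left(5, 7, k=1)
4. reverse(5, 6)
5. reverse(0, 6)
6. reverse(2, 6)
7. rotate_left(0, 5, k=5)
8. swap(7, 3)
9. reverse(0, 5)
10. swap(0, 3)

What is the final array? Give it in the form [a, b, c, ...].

After 1 (reverse(4, 7)): [G, C, H, F, D, E, A, B]
After 2 (reverse(2, 4)): [G, C, D, F, H, E, A, B]
After 3 (rotate_left(5, 7, k=1)): [G, C, D, F, H, A, B, E]
After 4 (reverse(5, 6)): [G, C, D, F, H, B, A, E]
After 5 (reverse(0, 6)): [A, B, H, F, D, C, G, E]
After 6 (reverse(2, 6)): [A, B, G, C, D, F, H, E]
After 7 (rotate_left(0, 5, k=5)): [F, A, B, G, C, D, H, E]
After 8 (swap(7, 3)): [F, A, B, E, C, D, H, G]
After 9 (reverse(0, 5)): [D, C, E, B, A, F, H, G]
After 10 (swap(0, 3)): [B, C, E, D, A, F, H, G]

Answer: [B, C, E, D, A, F, H, G]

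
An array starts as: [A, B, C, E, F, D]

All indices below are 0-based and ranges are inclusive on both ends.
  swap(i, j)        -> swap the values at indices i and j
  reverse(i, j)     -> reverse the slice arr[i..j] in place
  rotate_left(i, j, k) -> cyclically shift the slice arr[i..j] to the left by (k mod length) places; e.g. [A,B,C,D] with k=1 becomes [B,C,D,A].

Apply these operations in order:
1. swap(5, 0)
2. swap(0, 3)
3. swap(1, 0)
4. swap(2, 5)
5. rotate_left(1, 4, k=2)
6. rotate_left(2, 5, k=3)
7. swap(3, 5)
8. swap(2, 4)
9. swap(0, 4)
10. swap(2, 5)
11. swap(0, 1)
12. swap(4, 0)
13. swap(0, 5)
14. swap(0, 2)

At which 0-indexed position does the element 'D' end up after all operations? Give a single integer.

Answer: 4

Derivation:
After 1 (swap(5, 0)): [D, B, C, E, F, A]
After 2 (swap(0, 3)): [E, B, C, D, F, A]
After 3 (swap(1, 0)): [B, E, C, D, F, A]
After 4 (swap(2, 5)): [B, E, A, D, F, C]
After 5 (rotate_left(1, 4, k=2)): [B, D, F, E, A, C]
After 6 (rotate_left(2, 5, k=3)): [B, D, C, F, E, A]
After 7 (swap(3, 5)): [B, D, C, A, E, F]
After 8 (swap(2, 4)): [B, D, E, A, C, F]
After 9 (swap(0, 4)): [C, D, E, A, B, F]
After 10 (swap(2, 5)): [C, D, F, A, B, E]
After 11 (swap(0, 1)): [D, C, F, A, B, E]
After 12 (swap(4, 0)): [B, C, F, A, D, E]
After 13 (swap(0, 5)): [E, C, F, A, D, B]
After 14 (swap(0, 2)): [F, C, E, A, D, B]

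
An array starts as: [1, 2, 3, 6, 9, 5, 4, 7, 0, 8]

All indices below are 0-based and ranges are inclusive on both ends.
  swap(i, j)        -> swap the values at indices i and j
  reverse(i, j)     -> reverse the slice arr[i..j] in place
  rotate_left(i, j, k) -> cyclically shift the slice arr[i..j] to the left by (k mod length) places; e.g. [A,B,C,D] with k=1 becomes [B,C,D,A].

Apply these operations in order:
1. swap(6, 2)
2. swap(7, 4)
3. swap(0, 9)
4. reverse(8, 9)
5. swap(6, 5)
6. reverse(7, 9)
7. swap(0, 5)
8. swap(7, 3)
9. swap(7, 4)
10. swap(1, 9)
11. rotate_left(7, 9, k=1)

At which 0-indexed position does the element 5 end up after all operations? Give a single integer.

After 1 (swap(6, 2)): [1, 2, 4, 6, 9, 5, 3, 7, 0, 8]
After 2 (swap(7, 4)): [1, 2, 4, 6, 7, 5, 3, 9, 0, 8]
After 3 (swap(0, 9)): [8, 2, 4, 6, 7, 5, 3, 9, 0, 1]
After 4 (reverse(8, 9)): [8, 2, 4, 6, 7, 5, 3, 9, 1, 0]
After 5 (swap(6, 5)): [8, 2, 4, 6, 7, 3, 5, 9, 1, 0]
After 6 (reverse(7, 9)): [8, 2, 4, 6, 7, 3, 5, 0, 1, 9]
After 7 (swap(0, 5)): [3, 2, 4, 6, 7, 8, 5, 0, 1, 9]
After 8 (swap(7, 3)): [3, 2, 4, 0, 7, 8, 5, 6, 1, 9]
After 9 (swap(7, 4)): [3, 2, 4, 0, 6, 8, 5, 7, 1, 9]
After 10 (swap(1, 9)): [3, 9, 4, 0, 6, 8, 5, 7, 1, 2]
After 11 (rotate_left(7, 9, k=1)): [3, 9, 4, 0, 6, 8, 5, 1, 2, 7]

Answer: 6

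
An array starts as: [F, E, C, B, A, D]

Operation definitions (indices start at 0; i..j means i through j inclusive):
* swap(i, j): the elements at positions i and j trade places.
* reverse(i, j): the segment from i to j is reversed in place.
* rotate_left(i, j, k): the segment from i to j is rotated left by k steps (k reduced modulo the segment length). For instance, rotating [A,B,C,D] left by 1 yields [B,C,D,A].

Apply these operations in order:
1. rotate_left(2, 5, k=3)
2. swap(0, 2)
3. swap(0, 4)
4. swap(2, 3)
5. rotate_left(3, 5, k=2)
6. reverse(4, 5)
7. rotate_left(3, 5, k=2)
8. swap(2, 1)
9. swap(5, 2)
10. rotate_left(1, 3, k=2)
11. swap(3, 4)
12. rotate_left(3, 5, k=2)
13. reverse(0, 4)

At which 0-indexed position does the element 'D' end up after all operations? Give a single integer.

Answer: 5

Derivation:
After 1 (rotate_left(2, 5, k=3)): [F, E, D, C, B, A]
After 2 (swap(0, 2)): [D, E, F, C, B, A]
After 3 (swap(0, 4)): [B, E, F, C, D, A]
After 4 (swap(2, 3)): [B, E, C, F, D, A]
After 5 (rotate_left(3, 5, k=2)): [B, E, C, A, F, D]
After 6 (reverse(4, 5)): [B, E, C, A, D, F]
After 7 (rotate_left(3, 5, k=2)): [B, E, C, F, A, D]
After 8 (swap(2, 1)): [B, C, E, F, A, D]
After 9 (swap(5, 2)): [B, C, D, F, A, E]
After 10 (rotate_left(1, 3, k=2)): [B, F, C, D, A, E]
After 11 (swap(3, 4)): [B, F, C, A, D, E]
After 12 (rotate_left(3, 5, k=2)): [B, F, C, E, A, D]
After 13 (reverse(0, 4)): [A, E, C, F, B, D]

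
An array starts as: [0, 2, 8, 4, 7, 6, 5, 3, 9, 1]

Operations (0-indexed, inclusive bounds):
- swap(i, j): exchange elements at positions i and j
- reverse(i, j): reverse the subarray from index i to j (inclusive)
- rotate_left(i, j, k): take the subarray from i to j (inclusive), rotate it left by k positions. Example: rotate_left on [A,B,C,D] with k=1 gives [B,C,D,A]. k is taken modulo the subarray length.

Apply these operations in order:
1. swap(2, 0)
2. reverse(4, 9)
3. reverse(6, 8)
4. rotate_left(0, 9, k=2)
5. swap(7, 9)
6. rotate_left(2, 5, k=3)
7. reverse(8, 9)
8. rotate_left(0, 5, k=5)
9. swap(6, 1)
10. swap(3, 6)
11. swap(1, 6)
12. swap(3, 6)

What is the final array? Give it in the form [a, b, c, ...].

After 1 (swap(2, 0)): [8, 2, 0, 4, 7, 6, 5, 3, 9, 1]
After 2 (reverse(4, 9)): [8, 2, 0, 4, 1, 9, 3, 5, 6, 7]
After 3 (reverse(6, 8)): [8, 2, 0, 4, 1, 9, 6, 5, 3, 7]
After 4 (rotate_left(0, 9, k=2)): [0, 4, 1, 9, 6, 5, 3, 7, 8, 2]
After 5 (swap(7, 9)): [0, 4, 1, 9, 6, 5, 3, 2, 8, 7]
After 6 (rotate_left(2, 5, k=3)): [0, 4, 5, 1, 9, 6, 3, 2, 8, 7]
After 7 (reverse(8, 9)): [0, 4, 5, 1, 9, 6, 3, 2, 7, 8]
After 8 (rotate_left(0, 5, k=5)): [6, 0, 4, 5, 1, 9, 3, 2, 7, 8]
After 9 (swap(6, 1)): [6, 3, 4, 5, 1, 9, 0, 2, 7, 8]
After 10 (swap(3, 6)): [6, 3, 4, 0, 1, 9, 5, 2, 7, 8]
After 11 (swap(1, 6)): [6, 5, 4, 0, 1, 9, 3, 2, 7, 8]
After 12 (swap(3, 6)): [6, 5, 4, 3, 1, 9, 0, 2, 7, 8]

Answer: [6, 5, 4, 3, 1, 9, 0, 2, 7, 8]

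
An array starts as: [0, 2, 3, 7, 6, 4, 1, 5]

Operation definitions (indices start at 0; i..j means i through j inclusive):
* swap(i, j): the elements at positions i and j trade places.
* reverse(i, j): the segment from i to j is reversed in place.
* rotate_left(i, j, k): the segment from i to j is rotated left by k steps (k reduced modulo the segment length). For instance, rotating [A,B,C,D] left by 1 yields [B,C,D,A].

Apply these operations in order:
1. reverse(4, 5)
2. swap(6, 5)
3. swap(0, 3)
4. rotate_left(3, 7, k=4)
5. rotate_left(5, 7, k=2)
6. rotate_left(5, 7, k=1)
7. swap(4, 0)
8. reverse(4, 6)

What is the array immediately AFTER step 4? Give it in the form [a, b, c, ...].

Answer: [7, 2, 3, 5, 0, 4, 1, 6]

Derivation:
After 1 (reverse(4, 5)): [0, 2, 3, 7, 4, 6, 1, 5]
After 2 (swap(6, 5)): [0, 2, 3, 7, 4, 1, 6, 5]
After 3 (swap(0, 3)): [7, 2, 3, 0, 4, 1, 6, 5]
After 4 (rotate_left(3, 7, k=4)): [7, 2, 3, 5, 0, 4, 1, 6]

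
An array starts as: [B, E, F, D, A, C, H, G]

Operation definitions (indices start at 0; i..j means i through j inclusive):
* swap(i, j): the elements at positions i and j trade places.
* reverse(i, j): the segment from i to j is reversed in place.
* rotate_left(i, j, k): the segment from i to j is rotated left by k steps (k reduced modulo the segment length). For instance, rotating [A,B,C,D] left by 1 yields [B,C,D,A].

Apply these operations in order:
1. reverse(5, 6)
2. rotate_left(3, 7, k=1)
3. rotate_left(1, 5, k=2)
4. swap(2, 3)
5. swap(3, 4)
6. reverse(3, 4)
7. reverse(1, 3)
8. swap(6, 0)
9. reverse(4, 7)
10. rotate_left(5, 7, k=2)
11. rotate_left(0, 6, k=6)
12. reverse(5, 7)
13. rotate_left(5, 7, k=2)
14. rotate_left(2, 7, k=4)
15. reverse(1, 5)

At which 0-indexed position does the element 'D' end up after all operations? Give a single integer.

After 1 (reverse(5, 6)): [B, E, F, D, A, H, C, G]
After 2 (rotate_left(3, 7, k=1)): [B, E, F, A, H, C, G, D]
After 3 (rotate_left(1, 5, k=2)): [B, A, H, C, E, F, G, D]
After 4 (swap(2, 3)): [B, A, C, H, E, F, G, D]
After 5 (swap(3, 4)): [B, A, C, E, H, F, G, D]
After 6 (reverse(3, 4)): [B, A, C, H, E, F, G, D]
After 7 (reverse(1, 3)): [B, H, C, A, E, F, G, D]
After 8 (swap(6, 0)): [G, H, C, A, E, F, B, D]
After 9 (reverse(4, 7)): [G, H, C, A, D, B, F, E]
After 10 (rotate_left(5, 7, k=2)): [G, H, C, A, D, E, B, F]
After 11 (rotate_left(0, 6, k=6)): [B, G, H, C, A, D, E, F]
After 12 (reverse(5, 7)): [B, G, H, C, A, F, E, D]
After 13 (rotate_left(5, 7, k=2)): [B, G, H, C, A, D, F, E]
After 14 (rotate_left(2, 7, k=4)): [B, G, F, E, H, C, A, D]
After 15 (reverse(1, 5)): [B, C, H, E, F, G, A, D]

Answer: 7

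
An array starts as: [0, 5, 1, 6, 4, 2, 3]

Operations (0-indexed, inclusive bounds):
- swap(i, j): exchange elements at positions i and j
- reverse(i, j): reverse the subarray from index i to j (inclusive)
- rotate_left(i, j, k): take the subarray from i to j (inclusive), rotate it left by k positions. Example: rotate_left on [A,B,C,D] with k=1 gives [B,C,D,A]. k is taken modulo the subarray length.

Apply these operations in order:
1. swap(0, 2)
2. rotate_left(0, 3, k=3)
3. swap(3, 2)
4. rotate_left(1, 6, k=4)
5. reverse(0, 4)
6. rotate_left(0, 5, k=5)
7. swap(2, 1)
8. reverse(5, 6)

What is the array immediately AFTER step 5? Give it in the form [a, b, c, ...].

Answer: [0, 1, 3, 2, 6, 5, 4]

Derivation:
After 1 (swap(0, 2)): [1, 5, 0, 6, 4, 2, 3]
After 2 (rotate_left(0, 3, k=3)): [6, 1, 5, 0, 4, 2, 3]
After 3 (swap(3, 2)): [6, 1, 0, 5, 4, 2, 3]
After 4 (rotate_left(1, 6, k=4)): [6, 2, 3, 1, 0, 5, 4]
After 5 (reverse(0, 4)): [0, 1, 3, 2, 6, 5, 4]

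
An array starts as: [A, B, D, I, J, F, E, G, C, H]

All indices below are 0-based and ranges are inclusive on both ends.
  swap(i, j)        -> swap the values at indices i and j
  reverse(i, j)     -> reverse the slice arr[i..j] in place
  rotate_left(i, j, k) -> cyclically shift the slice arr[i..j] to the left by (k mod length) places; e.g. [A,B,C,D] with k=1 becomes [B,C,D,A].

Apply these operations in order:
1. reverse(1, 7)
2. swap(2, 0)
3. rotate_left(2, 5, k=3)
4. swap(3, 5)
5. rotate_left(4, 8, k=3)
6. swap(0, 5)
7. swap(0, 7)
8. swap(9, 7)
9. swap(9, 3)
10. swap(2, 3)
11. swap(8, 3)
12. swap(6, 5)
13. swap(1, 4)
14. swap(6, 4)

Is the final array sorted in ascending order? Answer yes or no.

After 1 (reverse(1, 7)): [A, G, E, F, J, I, D, B, C, H]
After 2 (swap(2, 0)): [E, G, A, F, J, I, D, B, C, H]
After 3 (rotate_left(2, 5, k=3)): [E, G, I, A, F, J, D, B, C, H]
After 4 (swap(3, 5)): [E, G, I, J, F, A, D, B, C, H]
After 5 (rotate_left(4, 8, k=3)): [E, G, I, J, B, C, F, A, D, H]
After 6 (swap(0, 5)): [C, G, I, J, B, E, F, A, D, H]
After 7 (swap(0, 7)): [A, G, I, J, B, E, F, C, D, H]
After 8 (swap(9, 7)): [A, G, I, J, B, E, F, H, D, C]
After 9 (swap(9, 3)): [A, G, I, C, B, E, F, H, D, J]
After 10 (swap(2, 3)): [A, G, C, I, B, E, F, H, D, J]
After 11 (swap(8, 3)): [A, G, C, D, B, E, F, H, I, J]
After 12 (swap(6, 5)): [A, G, C, D, B, F, E, H, I, J]
After 13 (swap(1, 4)): [A, B, C, D, G, F, E, H, I, J]
After 14 (swap(6, 4)): [A, B, C, D, E, F, G, H, I, J]

Answer: yes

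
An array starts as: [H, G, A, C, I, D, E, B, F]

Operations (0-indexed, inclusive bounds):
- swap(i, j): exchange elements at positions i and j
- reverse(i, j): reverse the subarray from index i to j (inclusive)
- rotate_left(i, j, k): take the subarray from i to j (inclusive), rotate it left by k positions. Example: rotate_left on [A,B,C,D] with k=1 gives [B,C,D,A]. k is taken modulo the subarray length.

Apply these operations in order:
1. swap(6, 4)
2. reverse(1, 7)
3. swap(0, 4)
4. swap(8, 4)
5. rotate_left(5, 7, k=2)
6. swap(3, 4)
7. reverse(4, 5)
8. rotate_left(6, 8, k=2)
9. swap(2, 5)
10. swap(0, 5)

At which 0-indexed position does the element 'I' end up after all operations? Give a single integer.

Answer: 0

Derivation:
After 1 (swap(6, 4)): [H, G, A, C, E, D, I, B, F]
After 2 (reverse(1, 7)): [H, B, I, D, E, C, A, G, F]
After 3 (swap(0, 4)): [E, B, I, D, H, C, A, G, F]
After 4 (swap(8, 4)): [E, B, I, D, F, C, A, G, H]
After 5 (rotate_left(5, 7, k=2)): [E, B, I, D, F, G, C, A, H]
After 6 (swap(3, 4)): [E, B, I, F, D, G, C, A, H]
After 7 (reverse(4, 5)): [E, B, I, F, G, D, C, A, H]
After 8 (rotate_left(6, 8, k=2)): [E, B, I, F, G, D, H, C, A]
After 9 (swap(2, 5)): [E, B, D, F, G, I, H, C, A]
After 10 (swap(0, 5)): [I, B, D, F, G, E, H, C, A]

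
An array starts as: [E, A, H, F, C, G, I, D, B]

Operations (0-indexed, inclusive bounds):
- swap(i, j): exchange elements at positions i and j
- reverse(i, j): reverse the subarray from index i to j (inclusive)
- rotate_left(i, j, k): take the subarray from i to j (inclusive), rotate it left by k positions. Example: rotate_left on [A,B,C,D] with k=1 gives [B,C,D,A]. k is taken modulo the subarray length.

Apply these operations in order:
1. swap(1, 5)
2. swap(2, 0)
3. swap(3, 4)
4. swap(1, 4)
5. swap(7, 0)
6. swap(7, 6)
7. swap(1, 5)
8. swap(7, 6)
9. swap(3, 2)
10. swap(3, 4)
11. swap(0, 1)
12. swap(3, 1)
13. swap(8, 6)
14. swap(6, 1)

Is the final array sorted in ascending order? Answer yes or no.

Answer: yes

Derivation:
After 1 (swap(1, 5)): [E, G, H, F, C, A, I, D, B]
After 2 (swap(2, 0)): [H, G, E, F, C, A, I, D, B]
After 3 (swap(3, 4)): [H, G, E, C, F, A, I, D, B]
After 4 (swap(1, 4)): [H, F, E, C, G, A, I, D, B]
After 5 (swap(7, 0)): [D, F, E, C, G, A, I, H, B]
After 6 (swap(7, 6)): [D, F, E, C, G, A, H, I, B]
After 7 (swap(1, 5)): [D, A, E, C, G, F, H, I, B]
After 8 (swap(7, 6)): [D, A, E, C, G, F, I, H, B]
After 9 (swap(3, 2)): [D, A, C, E, G, F, I, H, B]
After 10 (swap(3, 4)): [D, A, C, G, E, F, I, H, B]
After 11 (swap(0, 1)): [A, D, C, G, E, F, I, H, B]
After 12 (swap(3, 1)): [A, G, C, D, E, F, I, H, B]
After 13 (swap(8, 6)): [A, G, C, D, E, F, B, H, I]
After 14 (swap(6, 1)): [A, B, C, D, E, F, G, H, I]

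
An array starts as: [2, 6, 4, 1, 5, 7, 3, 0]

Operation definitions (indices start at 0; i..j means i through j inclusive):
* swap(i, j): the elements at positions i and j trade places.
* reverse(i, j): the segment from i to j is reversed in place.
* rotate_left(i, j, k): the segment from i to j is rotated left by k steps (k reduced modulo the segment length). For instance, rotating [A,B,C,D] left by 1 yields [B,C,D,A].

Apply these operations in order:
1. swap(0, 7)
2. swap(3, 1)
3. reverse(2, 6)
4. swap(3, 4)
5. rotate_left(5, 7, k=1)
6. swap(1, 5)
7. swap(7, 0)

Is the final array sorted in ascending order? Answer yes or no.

After 1 (swap(0, 7)): [0, 6, 4, 1, 5, 7, 3, 2]
After 2 (swap(3, 1)): [0, 1, 4, 6, 5, 7, 3, 2]
After 3 (reverse(2, 6)): [0, 1, 3, 7, 5, 6, 4, 2]
After 4 (swap(3, 4)): [0, 1, 3, 5, 7, 6, 4, 2]
After 5 (rotate_left(5, 7, k=1)): [0, 1, 3, 5, 7, 4, 2, 6]
After 6 (swap(1, 5)): [0, 4, 3, 5, 7, 1, 2, 6]
After 7 (swap(7, 0)): [6, 4, 3, 5, 7, 1, 2, 0]

Answer: no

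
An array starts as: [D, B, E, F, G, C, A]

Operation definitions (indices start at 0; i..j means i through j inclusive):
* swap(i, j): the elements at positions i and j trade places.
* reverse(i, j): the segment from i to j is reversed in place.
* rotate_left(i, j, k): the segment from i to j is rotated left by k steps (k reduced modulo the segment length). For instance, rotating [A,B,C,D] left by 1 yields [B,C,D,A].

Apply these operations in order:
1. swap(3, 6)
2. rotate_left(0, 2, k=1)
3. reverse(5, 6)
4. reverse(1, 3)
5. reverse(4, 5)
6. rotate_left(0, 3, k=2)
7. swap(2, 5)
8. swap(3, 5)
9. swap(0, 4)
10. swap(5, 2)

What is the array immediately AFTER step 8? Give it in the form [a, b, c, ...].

Answer: [D, E, G, B, F, A, C]

Derivation:
After 1 (swap(3, 6)): [D, B, E, A, G, C, F]
After 2 (rotate_left(0, 2, k=1)): [B, E, D, A, G, C, F]
After 3 (reverse(5, 6)): [B, E, D, A, G, F, C]
After 4 (reverse(1, 3)): [B, A, D, E, G, F, C]
After 5 (reverse(4, 5)): [B, A, D, E, F, G, C]
After 6 (rotate_left(0, 3, k=2)): [D, E, B, A, F, G, C]
After 7 (swap(2, 5)): [D, E, G, A, F, B, C]
After 8 (swap(3, 5)): [D, E, G, B, F, A, C]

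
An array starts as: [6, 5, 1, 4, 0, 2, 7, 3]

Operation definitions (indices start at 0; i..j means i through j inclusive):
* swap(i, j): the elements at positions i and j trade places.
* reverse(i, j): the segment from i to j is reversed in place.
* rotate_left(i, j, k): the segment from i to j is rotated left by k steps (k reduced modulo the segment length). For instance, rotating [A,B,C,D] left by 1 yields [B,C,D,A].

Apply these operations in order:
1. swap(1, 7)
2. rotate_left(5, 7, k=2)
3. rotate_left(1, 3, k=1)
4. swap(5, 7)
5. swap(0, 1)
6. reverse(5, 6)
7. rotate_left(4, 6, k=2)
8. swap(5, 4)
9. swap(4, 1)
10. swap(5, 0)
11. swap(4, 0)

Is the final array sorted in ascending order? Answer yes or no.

After 1 (swap(1, 7)): [6, 3, 1, 4, 0, 2, 7, 5]
After 2 (rotate_left(5, 7, k=2)): [6, 3, 1, 4, 0, 5, 2, 7]
After 3 (rotate_left(1, 3, k=1)): [6, 1, 4, 3, 0, 5, 2, 7]
After 4 (swap(5, 7)): [6, 1, 4, 3, 0, 7, 2, 5]
After 5 (swap(0, 1)): [1, 6, 4, 3, 0, 7, 2, 5]
After 6 (reverse(5, 6)): [1, 6, 4, 3, 0, 2, 7, 5]
After 7 (rotate_left(4, 6, k=2)): [1, 6, 4, 3, 7, 0, 2, 5]
After 8 (swap(5, 4)): [1, 6, 4, 3, 0, 7, 2, 5]
After 9 (swap(4, 1)): [1, 0, 4, 3, 6, 7, 2, 5]
After 10 (swap(5, 0)): [7, 0, 4, 3, 6, 1, 2, 5]
After 11 (swap(4, 0)): [6, 0, 4, 3, 7, 1, 2, 5]

Answer: no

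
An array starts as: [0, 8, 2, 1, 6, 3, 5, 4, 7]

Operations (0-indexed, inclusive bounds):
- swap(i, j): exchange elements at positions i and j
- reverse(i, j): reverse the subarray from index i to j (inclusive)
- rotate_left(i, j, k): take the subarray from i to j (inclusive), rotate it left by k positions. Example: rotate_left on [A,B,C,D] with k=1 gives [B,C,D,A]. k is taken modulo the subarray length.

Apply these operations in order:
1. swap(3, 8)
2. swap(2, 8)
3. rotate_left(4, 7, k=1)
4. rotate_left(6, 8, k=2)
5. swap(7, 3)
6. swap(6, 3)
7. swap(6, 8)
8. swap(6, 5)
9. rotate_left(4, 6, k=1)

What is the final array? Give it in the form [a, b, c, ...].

Answer: [0, 8, 1, 2, 6, 5, 3, 7, 4]

Derivation:
After 1 (swap(3, 8)): [0, 8, 2, 7, 6, 3, 5, 4, 1]
After 2 (swap(2, 8)): [0, 8, 1, 7, 6, 3, 5, 4, 2]
After 3 (rotate_left(4, 7, k=1)): [0, 8, 1, 7, 3, 5, 4, 6, 2]
After 4 (rotate_left(6, 8, k=2)): [0, 8, 1, 7, 3, 5, 2, 4, 6]
After 5 (swap(7, 3)): [0, 8, 1, 4, 3, 5, 2, 7, 6]
After 6 (swap(6, 3)): [0, 8, 1, 2, 3, 5, 4, 7, 6]
After 7 (swap(6, 8)): [0, 8, 1, 2, 3, 5, 6, 7, 4]
After 8 (swap(6, 5)): [0, 8, 1, 2, 3, 6, 5, 7, 4]
After 9 (rotate_left(4, 6, k=1)): [0, 8, 1, 2, 6, 5, 3, 7, 4]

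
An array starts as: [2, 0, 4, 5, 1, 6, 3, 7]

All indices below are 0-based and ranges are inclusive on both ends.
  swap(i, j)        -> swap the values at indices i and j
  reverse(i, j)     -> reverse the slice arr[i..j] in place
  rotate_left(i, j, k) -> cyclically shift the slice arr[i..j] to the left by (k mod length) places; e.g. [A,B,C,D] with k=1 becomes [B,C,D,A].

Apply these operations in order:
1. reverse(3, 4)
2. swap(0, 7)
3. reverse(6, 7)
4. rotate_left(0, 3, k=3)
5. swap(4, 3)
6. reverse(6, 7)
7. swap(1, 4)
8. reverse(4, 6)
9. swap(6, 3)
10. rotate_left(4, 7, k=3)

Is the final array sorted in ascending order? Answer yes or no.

Answer: no

Derivation:
After 1 (reverse(3, 4)): [2, 0, 4, 1, 5, 6, 3, 7]
After 2 (swap(0, 7)): [7, 0, 4, 1, 5, 6, 3, 2]
After 3 (reverse(6, 7)): [7, 0, 4, 1, 5, 6, 2, 3]
After 4 (rotate_left(0, 3, k=3)): [1, 7, 0, 4, 5, 6, 2, 3]
After 5 (swap(4, 3)): [1, 7, 0, 5, 4, 6, 2, 3]
After 6 (reverse(6, 7)): [1, 7, 0, 5, 4, 6, 3, 2]
After 7 (swap(1, 4)): [1, 4, 0, 5, 7, 6, 3, 2]
After 8 (reverse(4, 6)): [1, 4, 0, 5, 3, 6, 7, 2]
After 9 (swap(6, 3)): [1, 4, 0, 7, 3, 6, 5, 2]
After 10 (rotate_left(4, 7, k=3)): [1, 4, 0, 7, 2, 3, 6, 5]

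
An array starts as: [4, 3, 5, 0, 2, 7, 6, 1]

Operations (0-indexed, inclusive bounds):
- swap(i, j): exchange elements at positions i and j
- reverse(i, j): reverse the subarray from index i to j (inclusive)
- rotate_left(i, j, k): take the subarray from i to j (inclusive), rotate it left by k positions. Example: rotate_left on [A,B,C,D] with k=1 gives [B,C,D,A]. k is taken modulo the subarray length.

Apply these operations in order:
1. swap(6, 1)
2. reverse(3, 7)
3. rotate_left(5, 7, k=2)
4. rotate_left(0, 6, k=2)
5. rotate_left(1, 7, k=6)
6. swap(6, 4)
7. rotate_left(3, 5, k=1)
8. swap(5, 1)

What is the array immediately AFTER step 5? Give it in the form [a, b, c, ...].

After 1 (swap(6, 1)): [4, 6, 5, 0, 2, 7, 3, 1]
After 2 (reverse(3, 7)): [4, 6, 5, 1, 3, 7, 2, 0]
After 3 (rotate_left(5, 7, k=2)): [4, 6, 5, 1, 3, 0, 7, 2]
After 4 (rotate_left(0, 6, k=2)): [5, 1, 3, 0, 7, 4, 6, 2]
After 5 (rotate_left(1, 7, k=6)): [5, 2, 1, 3, 0, 7, 4, 6]

Answer: [5, 2, 1, 3, 0, 7, 4, 6]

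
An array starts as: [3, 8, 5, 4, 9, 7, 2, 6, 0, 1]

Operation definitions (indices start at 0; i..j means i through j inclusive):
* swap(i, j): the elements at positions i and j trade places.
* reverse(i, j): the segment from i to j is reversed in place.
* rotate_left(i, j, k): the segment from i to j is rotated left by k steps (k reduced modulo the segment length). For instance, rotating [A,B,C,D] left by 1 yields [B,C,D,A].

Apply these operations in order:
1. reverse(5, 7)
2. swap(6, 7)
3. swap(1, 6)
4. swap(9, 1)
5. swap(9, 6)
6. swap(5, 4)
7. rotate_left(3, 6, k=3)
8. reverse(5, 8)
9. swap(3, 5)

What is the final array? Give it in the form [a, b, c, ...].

Answer: [3, 1, 5, 0, 4, 7, 2, 9, 6, 8]

Derivation:
After 1 (reverse(5, 7)): [3, 8, 5, 4, 9, 6, 2, 7, 0, 1]
After 2 (swap(6, 7)): [3, 8, 5, 4, 9, 6, 7, 2, 0, 1]
After 3 (swap(1, 6)): [3, 7, 5, 4, 9, 6, 8, 2, 0, 1]
After 4 (swap(9, 1)): [3, 1, 5, 4, 9, 6, 8, 2, 0, 7]
After 5 (swap(9, 6)): [3, 1, 5, 4, 9, 6, 7, 2, 0, 8]
After 6 (swap(5, 4)): [3, 1, 5, 4, 6, 9, 7, 2, 0, 8]
After 7 (rotate_left(3, 6, k=3)): [3, 1, 5, 7, 4, 6, 9, 2, 0, 8]
After 8 (reverse(5, 8)): [3, 1, 5, 7, 4, 0, 2, 9, 6, 8]
After 9 (swap(3, 5)): [3, 1, 5, 0, 4, 7, 2, 9, 6, 8]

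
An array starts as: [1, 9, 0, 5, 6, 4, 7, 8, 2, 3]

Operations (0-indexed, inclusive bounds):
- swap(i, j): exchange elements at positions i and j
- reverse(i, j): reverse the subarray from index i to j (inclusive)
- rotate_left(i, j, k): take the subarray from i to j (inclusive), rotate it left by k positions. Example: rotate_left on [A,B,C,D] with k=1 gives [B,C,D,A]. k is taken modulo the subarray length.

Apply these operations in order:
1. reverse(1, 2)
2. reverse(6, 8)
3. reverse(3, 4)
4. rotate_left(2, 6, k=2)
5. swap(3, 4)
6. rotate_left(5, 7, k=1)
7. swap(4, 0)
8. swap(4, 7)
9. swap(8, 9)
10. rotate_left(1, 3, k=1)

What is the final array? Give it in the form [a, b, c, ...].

After 1 (reverse(1, 2)): [1, 0, 9, 5, 6, 4, 7, 8, 2, 3]
After 2 (reverse(6, 8)): [1, 0, 9, 5, 6, 4, 2, 8, 7, 3]
After 3 (reverse(3, 4)): [1, 0, 9, 6, 5, 4, 2, 8, 7, 3]
After 4 (rotate_left(2, 6, k=2)): [1, 0, 5, 4, 2, 9, 6, 8, 7, 3]
After 5 (swap(3, 4)): [1, 0, 5, 2, 4, 9, 6, 8, 7, 3]
After 6 (rotate_left(5, 7, k=1)): [1, 0, 5, 2, 4, 6, 8, 9, 7, 3]
After 7 (swap(4, 0)): [4, 0, 5, 2, 1, 6, 8, 9, 7, 3]
After 8 (swap(4, 7)): [4, 0, 5, 2, 9, 6, 8, 1, 7, 3]
After 9 (swap(8, 9)): [4, 0, 5, 2, 9, 6, 8, 1, 3, 7]
After 10 (rotate_left(1, 3, k=1)): [4, 5, 2, 0, 9, 6, 8, 1, 3, 7]

Answer: [4, 5, 2, 0, 9, 6, 8, 1, 3, 7]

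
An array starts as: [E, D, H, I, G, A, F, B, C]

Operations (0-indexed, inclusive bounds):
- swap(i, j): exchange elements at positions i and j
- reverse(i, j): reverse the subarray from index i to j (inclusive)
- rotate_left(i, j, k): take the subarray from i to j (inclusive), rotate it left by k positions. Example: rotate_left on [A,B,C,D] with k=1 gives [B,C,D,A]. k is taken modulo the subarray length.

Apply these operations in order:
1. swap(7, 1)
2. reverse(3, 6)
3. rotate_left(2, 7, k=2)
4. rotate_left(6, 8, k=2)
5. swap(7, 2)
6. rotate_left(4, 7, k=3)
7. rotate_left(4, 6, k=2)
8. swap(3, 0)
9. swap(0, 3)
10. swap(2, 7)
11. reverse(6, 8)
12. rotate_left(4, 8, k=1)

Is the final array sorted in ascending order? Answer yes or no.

Answer: no

Derivation:
After 1 (swap(7, 1)): [E, B, H, I, G, A, F, D, C]
After 2 (reverse(3, 6)): [E, B, H, F, A, G, I, D, C]
After 3 (rotate_left(2, 7, k=2)): [E, B, A, G, I, D, H, F, C]
After 4 (rotate_left(6, 8, k=2)): [E, B, A, G, I, D, C, H, F]
After 5 (swap(7, 2)): [E, B, H, G, I, D, C, A, F]
After 6 (rotate_left(4, 7, k=3)): [E, B, H, G, A, I, D, C, F]
After 7 (rotate_left(4, 6, k=2)): [E, B, H, G, D, A, I, C, F]
After 8 (swap(3, 0)): [G, B, H, E, D, A, I, C, F]
After 9 (swap(0, 3)): [E, B, H, G, D, A, I, C, F]
After 10 (swap(2, 7)): [E, B, C, G, D, A, I, H, F]
After 11 (reverse(6, 8)): [E, B, C, G, D, A, F, H, I]
After 12 (rotate_left(4, 8, k=1)): [E, B, C, G, A, F, H, I, D]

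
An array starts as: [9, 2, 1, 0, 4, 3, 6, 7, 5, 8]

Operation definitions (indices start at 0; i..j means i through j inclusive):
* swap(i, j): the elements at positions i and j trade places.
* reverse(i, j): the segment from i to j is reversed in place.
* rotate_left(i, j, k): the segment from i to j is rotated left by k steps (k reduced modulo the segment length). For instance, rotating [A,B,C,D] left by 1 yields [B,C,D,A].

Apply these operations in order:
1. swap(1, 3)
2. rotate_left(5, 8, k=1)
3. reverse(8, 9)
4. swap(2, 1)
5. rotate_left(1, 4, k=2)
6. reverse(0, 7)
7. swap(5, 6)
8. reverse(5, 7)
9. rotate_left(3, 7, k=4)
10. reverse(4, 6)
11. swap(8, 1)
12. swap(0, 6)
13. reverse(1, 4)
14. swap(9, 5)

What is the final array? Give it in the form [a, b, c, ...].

Answer: [0, 9, 2, 6, 8, 3, 5, 4, 7, 1]

Derivation:
After 1 (swap(1, 3)): [9, 0, 1, 2, 4, 3, 6, 7, 5, 8]
After 2 (rotate_left(5, 8, k=1)): [9, 0, 1, 2, 4, 6, 7, 5, 3, 8]
After 3 (reverse(8, 9)): [9, 0, 1, 2, 4, 6, 7, 5, 8, 3]
After 4 (swap(2, 1)): [9, 1, 0, 2, 4, 6, 7, 5, 8, 3]
After 5 (rotate_left(1, 4, k=2)): [9, 2, 4, 1, 0, 6, 7, 5, 8, 3]
After 6 (reverse(0, 7)): [5, 7, 6, 0, 1, 4, 2, 9, 8, 3]
After 7 (swap(5, 6)): [5, 7, 6, 0, 1, 2, 4, 9, 8, 3]
After 8 (reverse(5, 7)): [5, 7, 6, 0, 1, 9, 4, 2, 8, 3]
After 9 (rotate_left(3, 7, k=4)): [5, 7, 6, 2, 0, 1, 9, 4, 8, 3]
After 10 (reverse(4, 6)): [5, 7, 6, 2, 9, 1, 0, 4, 8, 3]
After 11 (swap(8, 1)): [5, 8, 6, 2, 9, 1, 0, 4, 7, 3]
After 12 (swap(0, 6)): [0, 8, 6, 2, 9, 1, 5, 4, 7, 3]
After 13 (reverse(1, 4)): [0, 9, 2, 6, 8, 1, 5, 4, 7, 3]
After 14 (swap(9, 5)): [0, 9, 2, 6, 8, 3, 5, 4, 7, 1]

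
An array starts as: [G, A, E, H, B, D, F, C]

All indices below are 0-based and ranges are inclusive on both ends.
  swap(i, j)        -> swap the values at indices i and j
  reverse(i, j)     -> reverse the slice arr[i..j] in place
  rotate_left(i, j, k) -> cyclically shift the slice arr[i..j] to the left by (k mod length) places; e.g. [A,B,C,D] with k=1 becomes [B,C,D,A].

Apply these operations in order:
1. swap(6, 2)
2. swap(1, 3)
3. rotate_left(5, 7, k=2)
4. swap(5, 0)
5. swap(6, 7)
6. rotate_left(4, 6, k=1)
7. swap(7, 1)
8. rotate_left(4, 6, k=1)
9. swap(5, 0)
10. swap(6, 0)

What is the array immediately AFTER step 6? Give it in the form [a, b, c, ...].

After 1 (swap(6, 2)): [G, A, F, H, B, D, E, C]
After 2 (swap(1, 3)): [G, H, F, A, B, D, E, C]
After 3 (rotate_left(5, 7, k=2)): [G, H, F, A, B, C, D, E]
After 4 (swap(5, 0)): [C, H, F, A, B, G, D, E]
After 5 (swap(6, 7)): [C, H, F, A, B, G, E, D]
After 6 (rotate_left(4, 6, k=1)): [C, H, F, A, G, E, B, D]

Answer: [C, H, F, A, G, E, B, D]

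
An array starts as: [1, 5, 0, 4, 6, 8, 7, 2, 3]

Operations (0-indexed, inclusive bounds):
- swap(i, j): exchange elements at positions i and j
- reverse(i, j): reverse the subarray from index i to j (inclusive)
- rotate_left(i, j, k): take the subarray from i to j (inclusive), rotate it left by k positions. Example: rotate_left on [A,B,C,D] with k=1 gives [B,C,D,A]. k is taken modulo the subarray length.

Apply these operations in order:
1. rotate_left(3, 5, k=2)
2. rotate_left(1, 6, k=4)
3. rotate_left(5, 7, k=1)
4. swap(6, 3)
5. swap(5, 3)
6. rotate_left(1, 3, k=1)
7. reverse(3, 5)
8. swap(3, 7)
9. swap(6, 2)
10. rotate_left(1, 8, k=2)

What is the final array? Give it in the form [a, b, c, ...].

After 1 (rotate_left(3, 5, k=2)): [1, 5, 0, 8, 4, 6, 7, 2, 3]
After 2 (rotate_left(1, 6, k=4)): [1, 6, 7, 5, 0, 8, 4, 2, 3]
After 3 (rotate_left(5, 7, k=1)): [1, 6, 7, 5, 0, 4, 2, 8, 3]
After 4 (swap(6, 3)): [1, 6, 7, 2, 0, 4, 5, 8, 3]
After 5 (swap(5, 3)): [1, 6, 7, 4, 0, 2, 5, 8, 3]
After 6 (rotate_left(1, 3, k=1)): [1, 7, 4, 6, 0, 2, 5, 8, 3]
After 7 (reverse(3, 5)): [1, 7, 4, 2, 0, 6, 5, 8, 3]
After 8 (swap(3, 7)): [1, 7, 4, 8, 0, 6, 5, 2, 3]
After 9 (swap(6, 2)): [1, 7, 5, 8, 0, 6, 4, 2, 3]
After 10 (rotate_left(1, 8, k=2)): [1, 8, 0, 6, 4, 2, 3, 7, 5]

Answer: [1, 8, 0, 6, 4, 2, 3, 7, 5]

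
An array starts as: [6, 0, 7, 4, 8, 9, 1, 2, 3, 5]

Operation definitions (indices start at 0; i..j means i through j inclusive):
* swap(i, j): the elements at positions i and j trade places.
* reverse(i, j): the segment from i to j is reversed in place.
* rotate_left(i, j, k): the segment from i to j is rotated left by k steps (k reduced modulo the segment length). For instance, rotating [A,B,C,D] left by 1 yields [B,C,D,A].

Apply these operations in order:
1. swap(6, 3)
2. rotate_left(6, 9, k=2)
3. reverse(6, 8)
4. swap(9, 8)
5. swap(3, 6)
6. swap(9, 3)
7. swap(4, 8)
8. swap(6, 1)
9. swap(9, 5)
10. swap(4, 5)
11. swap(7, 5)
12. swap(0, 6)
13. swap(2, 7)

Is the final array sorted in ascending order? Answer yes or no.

Answer: yes

Derivation:
After 1 (swap(6, 3)): [6, 0, 7, 1, 8, 9, 4, 2, 3, 5]
After 2 (rotate_left(6, 9, k=2)): [6, 0, 7, 1, 8, 9, 3, 5, 4, 2]
After 3 (reverse(6, 8)): [6, 0, 7, 1, 8, 9, 4, 5, 3, 2]
After 4 (swap(9, 8)): [6, 0, 7, 1, 8, 9, 4, 5, 2, 3]
After 5 (swap(3, 6)): [6, 0, 7, 4, 8, 9, 1, 5, 2, 3]
After 6 (swap(9, 3)): [6, 0, 7, 3, 8, 9, 1, 5, 2, 4]
After 7 (swap(4, 8)): [6, 0, 7, 3, 2, 9, 1, 5, 8, 4]
After 8 (swap(6, 1)): [6, 1, 7, 3, 2, 9, 0, 5, 8, 4]
After 9 (swap(9, 5)): [6, 1, 7, 3, 2, 4, 0, 5, 8, 9]
After 10 (swap(4, 5)): [6, 1, 7, 3, 4, 2, 0, 5, 8, 9]
After 11 (swap(7, 5)): [6, 1, 7, 3, 4, 5, 0, 2, 8, 9]
After 12 (swap(0, 6)): [0, 1, 7, 3, 4, 5, 6, 2, 8, 9]
After 13 (swap(2, 7)): [0, 1, 2, 3, 4, 5, 6, 7, 8, 9]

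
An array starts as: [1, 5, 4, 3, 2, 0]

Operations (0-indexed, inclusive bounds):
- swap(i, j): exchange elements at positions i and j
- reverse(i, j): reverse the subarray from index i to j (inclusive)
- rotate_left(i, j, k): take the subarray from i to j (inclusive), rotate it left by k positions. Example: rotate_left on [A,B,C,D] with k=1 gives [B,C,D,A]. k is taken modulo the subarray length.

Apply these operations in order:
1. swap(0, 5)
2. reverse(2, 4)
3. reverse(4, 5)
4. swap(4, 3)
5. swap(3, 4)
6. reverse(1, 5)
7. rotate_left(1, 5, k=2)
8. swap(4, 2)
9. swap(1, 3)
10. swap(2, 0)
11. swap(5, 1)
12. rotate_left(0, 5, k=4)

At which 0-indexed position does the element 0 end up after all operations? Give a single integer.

After 1 (swap(0, 5)): [0, 5, 4, 3, 2, 1]
After 2 (reverse(2, 4)): [0, 5, 2, 3, 4, 1]
After 3 (reverse(4, 5)): [0, 5, 2, 3, 1, 4]
After 4 (swap(4, 3)): [0, 5, 2, 1, 3, 4]
After 5 (swap(3, 4)): [0, 5, 2, 3, 1, 4]
After 6 (reverse(1, 5)): [0, 4, 1, 3, 2, 5]
After 7 (rotate_left(1, 5, k=2)): [0, 3, 2, 5, 4, 1]
After 8 (swap(4, 2)): [0, 3, 4, 5, 2, 1]
After 9 (swap(1, 3)): [0, 5, 4, 3, 2, 1]
After 10 (swap(2, 0)): [4, 5, 0, 3, 2, 1]
After 11 (swap(5, 1)): [4, 1, 0, 3, 2, 5]
After 12 (rotate_left(0, 5, k=4)): [2, 5, 4, 1, 0, 3]

Answer: 4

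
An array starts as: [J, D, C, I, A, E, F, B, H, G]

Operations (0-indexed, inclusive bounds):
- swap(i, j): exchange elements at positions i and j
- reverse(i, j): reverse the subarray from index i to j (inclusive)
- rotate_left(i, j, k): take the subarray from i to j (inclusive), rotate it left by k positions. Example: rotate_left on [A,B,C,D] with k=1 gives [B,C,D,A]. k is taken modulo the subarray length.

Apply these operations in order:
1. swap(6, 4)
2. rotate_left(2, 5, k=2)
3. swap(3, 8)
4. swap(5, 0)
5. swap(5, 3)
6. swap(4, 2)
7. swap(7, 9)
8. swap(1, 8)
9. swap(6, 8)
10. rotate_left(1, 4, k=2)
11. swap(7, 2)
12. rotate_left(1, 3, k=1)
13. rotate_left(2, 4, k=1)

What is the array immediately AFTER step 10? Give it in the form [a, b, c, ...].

Answer: [I, J, F, E, C, H, D, G, A, B]

Derivation:
After 1 (swap(6, 4)): [J, D, C, I, F, E, A, B, H, G]
After 2 (rotate_left(2, 5, k=2)): [J, D, F, E, C, I, A, B, H, G]
After 3 (swap(3, 8)): [J, D, F, H, C, I, A, B, E, G]
After 4 (swap(5, 0)): [I, D, F, H, C, J, A, B, E, G]
After 5 (swap(5, 3)): [I, D, F, J, C, H, A, B, E, G]
After 6 (swap(4, 2)): [I, D, C, J, F, H, A, B, E, G]
After 7 (swap(7, 9)): [I, D, C, J, F, H, A, G, E, B]
After 8 (swap(1, 8)): [I, E, C, J, F, H, A, G, D, B]
After 9 (swap(6, 8)): [I, E, C, J, F, H, D, G, A, B]
After 10 (rotate_left(1, 4, k=2)): [I, J, F, E, C, H, D, G, A, B]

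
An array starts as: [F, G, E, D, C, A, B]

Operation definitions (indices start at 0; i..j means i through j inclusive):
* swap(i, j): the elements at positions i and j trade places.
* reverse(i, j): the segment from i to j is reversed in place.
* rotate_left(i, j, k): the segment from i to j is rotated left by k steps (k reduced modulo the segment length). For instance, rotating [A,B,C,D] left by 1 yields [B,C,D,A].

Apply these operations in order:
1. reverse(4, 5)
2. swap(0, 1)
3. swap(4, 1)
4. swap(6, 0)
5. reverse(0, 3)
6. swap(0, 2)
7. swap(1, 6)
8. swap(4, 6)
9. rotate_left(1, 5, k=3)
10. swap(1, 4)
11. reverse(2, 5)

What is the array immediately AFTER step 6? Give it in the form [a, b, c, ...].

After 1 (reverse(4, 5)): [F, G, E, D, A, C, B]
After 2 (swap(0, 1)): [G, F, E, D, A, C, B]
After 3 (swap(4, 1)): [G, A, E, D, F, C, B]
After 4 (swap(6, 0)): [B, A, E, D, F, C, G]
After 5 (reverse(0, 3)): [D, E, A, B, F, C, G]
After 6 (swap(0, 2)): [A, E, D, B, F, C, G]

Answer: [A, E, D, B, F, C, G]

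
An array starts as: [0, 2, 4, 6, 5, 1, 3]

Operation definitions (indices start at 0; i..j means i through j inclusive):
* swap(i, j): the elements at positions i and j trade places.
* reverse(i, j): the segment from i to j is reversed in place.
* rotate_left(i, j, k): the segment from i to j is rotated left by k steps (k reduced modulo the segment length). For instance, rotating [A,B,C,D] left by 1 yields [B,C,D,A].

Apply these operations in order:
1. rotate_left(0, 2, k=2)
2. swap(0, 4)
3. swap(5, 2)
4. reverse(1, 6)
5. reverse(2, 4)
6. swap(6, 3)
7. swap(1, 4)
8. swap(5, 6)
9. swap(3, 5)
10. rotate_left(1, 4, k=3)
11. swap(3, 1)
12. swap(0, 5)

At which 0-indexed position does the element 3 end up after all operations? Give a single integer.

Answer: 3

Derivation:
After 1 (rotate_left(0, 2, k=2)): [4, 0, 2, 6, 5, 1, 3]
After 2 (swap(0, 4)): [5, 0, 2, 6, 4, 1, 3]
After 3 (swap(5, 2)): [5, 0, 1, 6, 4, 2, 3]
After 4 (reverse(1, 6)): [5, 3, 2, 4, 6, 1, 0]
After 5 (reverse(2, 4)): [5, 3, 6, 4, 2, 1, 0]
After 6 (swap(6, 3)): [5, 3, 6, 0, 2, 1, 4]
After 7 (swap(1, 4)): [5, 2, 6, 0, 3, 1, 4]
After 8 (swap(5, 6)): [5, 2, 6, 0, 3, 4, 1]
After 9 (swap(3, 5)): [5, 2, 6, 4, 3, 0, 1]
After 10 (rotate_left(1, 4, k=3)): [5, 3, 2, 6, 4, 0, 1]
After 11 (swap(3, 1)): [5, 6, 2, 3, 4, 0, 1]
After 12 (swap(0, 5)): [0, 6, 2, 3, 4, 5, 1]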